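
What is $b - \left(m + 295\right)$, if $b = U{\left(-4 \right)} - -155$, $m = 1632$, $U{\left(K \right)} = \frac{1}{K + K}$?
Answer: $- \frac{14177}{8} \approx -1772.1$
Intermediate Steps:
$U{\left(K \right)} = \frac{1}{2 K}$
$b = \frac{1239}{8}$ ($b = \frac{1}{2 \left(-4\right)} - -155 = \frac{1}{2} \left(- \frac{1}{4}\right) + 155 = - \frac{1}{8} + 155 = \frac{1239}{8} \approx 154.88$)
$b - \left(m + 295\right) = \frac{1239}{8} - \left(1632 + 295\right) = \frac{1239}{8} - 1927 = - \frac{14177}{8}$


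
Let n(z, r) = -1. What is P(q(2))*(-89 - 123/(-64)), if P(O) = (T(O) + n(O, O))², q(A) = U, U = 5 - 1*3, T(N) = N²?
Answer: -50157/64 ≈ -783.70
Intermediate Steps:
U = 2 (U = 5 - 3 = 2)
q(A) = 2
P(O) = (-1 + O²)² (P(O) = (O² - 1)² = (-1 + O²)²)
P(q(2))*(-89 - 123/(-64)) = (-1 + 2²)²*(-89 - 123/(-64)) = (-1 + 4)²*(-89 - 123*(-1/64)) = 3²*(-89 + 123/64) = 9*(-5573/64) = -50157/64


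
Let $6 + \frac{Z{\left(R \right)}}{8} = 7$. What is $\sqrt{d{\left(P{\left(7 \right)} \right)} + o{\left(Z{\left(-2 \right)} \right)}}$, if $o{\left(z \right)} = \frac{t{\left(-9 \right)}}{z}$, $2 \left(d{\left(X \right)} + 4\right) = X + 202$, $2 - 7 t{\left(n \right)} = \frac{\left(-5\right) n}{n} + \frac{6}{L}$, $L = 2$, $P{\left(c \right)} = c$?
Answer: $\frac{8 \sqrt{77}}{7} \approx 10.029$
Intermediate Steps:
$t{\left(n \right)} = \frac{4}{7}$ ($t{\left(n \right)} = \frac{2}{7} - \frac{\frac{\left(-5\right) n}{n} + \frac{6}{2}}{7} = \frac{2}{7} - \frac{-5 + 6 \cdot \frac{1}{2}}{7} = \frac{2}{7} - \frac{-5 + 3}{7} = \frac{2}{7} - - \frac{2}{7} = \frac{2}{7} + \frac{2}{7} = \frac{4}{7}$)
$Z{\left(R \right)} = 8$ ($Z{\left(R \right)} = -48 + 8 \cdot 7 = -48 + 56 = 8$)
$d{\left(X \right)} = 97 + \frac{X}{2}$ ($d{\left(X \right)} = -4 + \frac{X + 202}{2} = -4 + \frac{202 + X}{2} = -4 + \left(101 + \frac{X}{2}\right) = 97 + \frac{X}{2}$)
$o{\left(z \right)} = \frac{4}{7 z}$
$\sqrt{d{\left(P{\left(7 \right)} \right)} + o{\left(Z{\left(-2 \right)} \right)}} = \sqrt{\left(97 + \frac{1}{2} \cdot 7\right) + \frac{4}{7 \cdot 8}} = \sqrt{\left(97 + \frac{7}{2}\right) + \frac{4}{7} \cdot \frac{1}{8}} = \sqrt{\frac{201}{2} + \frac{1}{14}} = \sqrt{\frac{704}{7}} = \frac{8 \sqrt{77}}{7}$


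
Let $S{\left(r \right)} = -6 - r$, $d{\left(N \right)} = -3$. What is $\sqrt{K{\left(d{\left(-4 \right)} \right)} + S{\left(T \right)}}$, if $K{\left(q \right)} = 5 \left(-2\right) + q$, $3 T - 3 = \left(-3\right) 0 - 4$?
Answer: $\frac{2 i \sqrt{42}}{3} \approx 4.3205 i$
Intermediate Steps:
$T = - \frac{1}{3}$ ($T = 1 + \frac{\left(-3\right) 0 - 4}{3} = 1 + \frac{0 - 4}{3} = 1 + \frac{1}{3} \left(-4\right) = 1 - \frac{4}{3} = - \frac{1}{3} \approx -0.33333$)
$K{\left(q \right)} = -10 + q$
$\sqrt{K{\left(d{\left(-4 \right)} \right)} + S{\left(T \right)}} = \sqrt{\left(-10 - 3\right) - \frac{17}{3}} = \sqrt{-13 + \left(-6 + \frac{1}{3}\right)} = \sqrt{-13 - \frac{17}{3}} = \sqrt{- \frac{56}{3}} = \frac{2 i \sqrt{42}}{3}$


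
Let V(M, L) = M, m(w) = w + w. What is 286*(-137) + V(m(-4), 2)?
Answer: -39190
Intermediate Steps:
m(w) = 2*w
286*(-137) + V(m(-4), 2) = 286*(-137) + 2*(-4) = -39182 - 8 = -39190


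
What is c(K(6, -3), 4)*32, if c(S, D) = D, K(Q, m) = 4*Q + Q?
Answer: 128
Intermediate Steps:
K(Q, m) = 5*Q
c(K(6, -3), 4)*32 = 4*32 = 128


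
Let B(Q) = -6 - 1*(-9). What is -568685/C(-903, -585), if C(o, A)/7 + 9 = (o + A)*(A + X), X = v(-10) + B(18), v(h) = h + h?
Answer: -568685/6270369 ≈ -0.090694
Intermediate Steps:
v(h) = 2*h
B(Q) = 3 (B(Q) = -6 + 9 = 3)
X = -17 (X = 2*(-10) + 3 = -20 + 3 = -17)
C(o, A) = -63 + 7*(-17 + A)*(A + o) (C(o, A) = -63 + 7*((o + A)*(A - 17)) = -63 + 7*((A + o)*(-17 + A)) = -63 + 7*((-17 + A)*(A + o)) = -63 + 7*(-17 + A)*(A + o))
-568685/C(-903, -585) = -568685/(-63 - 119*(-585) - 119*(-903) + 7*(-585)² + 7*(-585)*(-903)) = -568685/(-63 + 69615 + 107457 + 7*342225 + 3697785) = -568685/(-63 + 69615 + 107457 + 2395575 + 3697785) = -568685/6270369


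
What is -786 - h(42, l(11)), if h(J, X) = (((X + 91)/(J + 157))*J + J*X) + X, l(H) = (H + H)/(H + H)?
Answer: -168835/199 ≈ -848.42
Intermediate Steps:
l(H) = 1 (l(H) = (2*H)/((2*H)) = (2*H)*(1/(2*H)) = 1)
h(J, X) = X + J*X + J*(91 + X)/(157 + J) (h(J, X) = (((91 + X)/(157 + J))*J + J*X) + X = (J*(91 + X)/(157 + J) + J*X) + X = (J*X + J*(91 + X)/(157 + J)) + X = X + J*X + J*(91 + X)/(157 + J))
-786 - h(42, l(11)) = -786 - (91*42 + 157*1 + 1*42² + 159*42*1)/(157 + 42) = -786 - (3822 + 157 + 1*1764 + 6678)/199 = -786 - (3822 + 157 + 1764 + 6678)/199 = -786 - 12421/199 = -168835/199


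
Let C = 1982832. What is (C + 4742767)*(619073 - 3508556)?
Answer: -19433503975317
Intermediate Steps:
(C + 4742767)*(619073 - 3508556) = (1982832 + 4742767)*(619073 - 3508556) = 6725599*(-2889483) = -19433503975317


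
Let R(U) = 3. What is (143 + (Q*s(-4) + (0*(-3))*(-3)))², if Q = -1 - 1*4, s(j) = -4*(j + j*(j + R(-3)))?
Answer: 20449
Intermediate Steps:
s(j) = -4*j - 4*j*(3 + j) (s(j) = -4*(j + j*(j + 3)) = -4*(j + j*(3 + j)) = -4*j - 4*j*(3 + j))
Q = -5 (Q = -1 - 4 = -5)
(143 + (Q*s(-4) + (0*(-3))*(-3)))² = (143 + (-(-20)*(-4)*(4 - 4) + (0*(-3))*(-3)))² = (143 + (-(-20)*(-4)*0 + 0*(-3)))² = (143 + (-5*0 + 0))² = (143 + (0 + 0))² = (143 + 0)² = 143² = 20449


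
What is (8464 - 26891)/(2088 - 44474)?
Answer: 18427/42386 ≈ 0.43474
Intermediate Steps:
(8464 - 26891)/(2088 - 44474) = -18427/(-42386) = -18427*(-1/42386) = 18427/42386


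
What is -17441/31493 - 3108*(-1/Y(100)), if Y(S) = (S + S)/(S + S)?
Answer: 97862803/31493 ≈ 3107.4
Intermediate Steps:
Y(S) = 1 (Y(S) = (2*S)/((2*S)) = (2*S)*(1/(2*S)) = 1)
-17441/31493 - 3108*(-1/Y(100)) = -17441/31493 - 3108/((-1*1)) = -17441*1/31493 - 3108/(-1) = -17441/31493 - 3108*(-1) = -17441/31493 + 3108 = 97862803/31493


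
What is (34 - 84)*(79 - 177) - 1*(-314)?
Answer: 5214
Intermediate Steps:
(34 - 84)*(79 - 177) - 1*(-314) = -50*(-98) + 314 = 4900 + 314 = 5214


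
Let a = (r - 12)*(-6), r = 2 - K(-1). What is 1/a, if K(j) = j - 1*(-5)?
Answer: 1/84 ≈ 0.011905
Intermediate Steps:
K(j) = 5 + j (K(j) = j + 5 = 5 + j)
r = -2 (r = 2 - (5 - 1) = 2 - 1*4 = 2 - 4 = -2)
a = 84 (a = (-2 - 12)*(-6) = -14*(-6) = 84)
1/a = 1/84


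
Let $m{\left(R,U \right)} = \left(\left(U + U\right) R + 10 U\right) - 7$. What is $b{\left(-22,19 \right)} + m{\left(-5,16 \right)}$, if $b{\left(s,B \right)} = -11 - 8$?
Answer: $-26$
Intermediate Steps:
$b{\left(s,B \right)} = -19$
$m{\left(R,U \right)} = -7 + 10 U + 2 R U$ ($m{\left(R,U \right)} = \left(2 U R + 10 U\right) - 7 = \left(2 R U + 10 U\right) - 7 = \left(10 U + 2 R U\right) - 7 = -7 + 10 U + 2 R U$)
$b{\left(-22,19 \right)} + m{\left(-5,16 \right)} = -19 + \left(-7 + 10 \cdot 16 + 2 \left(-5\right) 16\right) = -19 - 7 = -26$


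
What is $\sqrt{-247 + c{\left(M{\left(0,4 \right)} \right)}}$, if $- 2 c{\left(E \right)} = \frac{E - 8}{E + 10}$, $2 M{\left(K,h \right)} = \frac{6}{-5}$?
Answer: $\frac{15 i \sqrt{9682}}{94} \approx 15.702 i$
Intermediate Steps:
$M{\left(K,h \right)} = - \frac{3}{5}$ ($M{\left(K,h \right)} = \frac{6 \frac{1}{-5}}{2} = \frac{6 \left(- \frac{1}{5}\right)}{2} = \frac{1}{2} \left(- \frac{6}{5}\right) = - \frac{3}{5}$)
$c{\left(E \right)} = - \frac{-8 + E}{2 \left(10 + E\right)}$ ($c{\left(E \right)} = - \frac{\left(E - 8\right) \frac{1}{E + 10}}{2} = - \frac{\left(-8 + E\right) \frac{1}{10 + E}}{2} = - \frac{\frac{1}{10 + E} \left(-8 + E\right)}{2} = - \frac{-8 + E}{2 \left(10 + E\right)}$)
$\sqrt{-247 + c{\left(M{\left(0,4 \right)} \right)}} = \sqrt{-247 + \frac{8 - - \frac{3}{5}}{2 \left(10 - \frac{3}{5}\right)}} = \sqrt{-247 + \frac{8 + \frac{3}{5}}{2 \cdot \frac{47}{5}}} = \sqrt{-247 + \frac{1}{2} \cdot \frac{5}{47} \cdot \frac{43}{5}} = \sqrt{-247 + \frac{43}{94}} = \sqrt{- \frac{23175}{94}} = \frac{15 i \sqrt{9682}}{94}$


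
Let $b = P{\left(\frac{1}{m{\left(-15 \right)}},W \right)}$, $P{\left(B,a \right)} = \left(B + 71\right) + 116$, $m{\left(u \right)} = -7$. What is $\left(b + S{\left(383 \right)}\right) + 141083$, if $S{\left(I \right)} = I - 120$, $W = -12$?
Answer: $\frac{990730}{7} \approx 1.4153 \cdot 10^{5}$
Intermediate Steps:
$S{\left(I \right)} = -120 + I$
$P{\left(B,a \right)} = 187 + B$ ($P{\left(B,a \right)} = \left(71 + B\right) + 116 = 187 + B$)
$b = \frac{1308}{7}$ ($b = 187 + \frac{1}{-7} = 187 - \frac{1}{7} = \frac{1308}{7} \approx 186.86$)
$\left(b + S{\left(383 \right)}\right) + 141083 = \left(\frac{1308}{7} + \left(-120 + 383\right)\right) + 141083 = \left(\frac{1308}{7} + 263\right) + 141083 = \frac{3149}{7} + 141083 = \frac{990730}{7}$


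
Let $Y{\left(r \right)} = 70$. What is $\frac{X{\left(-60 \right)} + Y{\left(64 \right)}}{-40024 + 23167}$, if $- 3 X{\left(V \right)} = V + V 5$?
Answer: $- \frac{190}{16857} \approx -0.011271$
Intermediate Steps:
$X{\left(V \right)} = - 2 V$ ($X{\left(V \right)} = - \frac{V + V 5}{3} = - \frac{V + 5 V}{3} = - \frac{6 V}{3} = - 2 V$)
$\frac{X{\left(-60 \right)} + Y{\left(64 \right)}}{-40024 + 23167} = \frac{\left(-2\right) \left(-60\right) + 70}{-40024 + 23167} = \frac{120 + 70}{-16857} = 190 \left(- \frac{1}{16857}\right) = - \frac{190}{16857}$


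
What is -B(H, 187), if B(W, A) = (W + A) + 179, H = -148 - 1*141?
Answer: -77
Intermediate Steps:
H = -289 (H = -148 - 141 = -289)
B(W, A) = 179 + A + W (B(W, A) = (A + W) + 179 = 179 + A + W)
-B(H, 187) = -(179 + 187 - 289) = -1*77 = -77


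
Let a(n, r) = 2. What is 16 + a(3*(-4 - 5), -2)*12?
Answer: 40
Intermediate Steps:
16 + a(3*(-4 - 5), -2)*12 = 16 + 2*12 = 16 + 24 = 40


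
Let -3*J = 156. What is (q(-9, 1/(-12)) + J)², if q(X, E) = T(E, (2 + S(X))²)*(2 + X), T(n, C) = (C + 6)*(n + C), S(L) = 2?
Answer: 225570361/36 ≈ 6.2658e+6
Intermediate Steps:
J = -52 (J = -⅓*156 = -52)
T(n, C) = (6 + C)*(C + n)
q(X, E) = (2 + X)*(352 + 22*E) (q(X, E) = (((2 + 2)²)² + 6*(2 + 2)² + 6*E + (2 + 2)²*E)*(2 + X) = ((4²)² + 6*4² + 6*E + 4²*E)*(2 + X) = (16² + 6*16 + 6*E + 16*E)*(2 + X) = (256 + 96 + 6*E + 16*E)*(2 + X) = (352 + 22*E)*(2 + X) = (2 + X)*(352 + 22*E))
(q(-9, 1/(-12)) + J)² = (22*(2 - 9)*(16 + 1/(-12)) - 52)² = (22*(-7)*(16 - 1/12) - 52)² = (22*(-7)*(191/12) - 52)² = (-14707/6 - 52)² = (-15019/6)² = 225570361/36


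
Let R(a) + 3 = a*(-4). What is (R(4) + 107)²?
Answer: 7744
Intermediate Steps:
R(a) = -3 - 4*a (R(a) = -3 + a*(-4) = -3 - 4*a)
(R(4) + 107)² = ((-3 - 4*4) + 107)² = ((-3 - 16) + 107)² = (-19 + 107)² = 88² = 7744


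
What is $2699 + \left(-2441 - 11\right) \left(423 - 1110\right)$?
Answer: $1687223$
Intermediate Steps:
$2699 + \left(-2441 - 11\right) \left(423 - 1110\right) = 2699 - -1684524 = 2699 + 1684524 = 1687223$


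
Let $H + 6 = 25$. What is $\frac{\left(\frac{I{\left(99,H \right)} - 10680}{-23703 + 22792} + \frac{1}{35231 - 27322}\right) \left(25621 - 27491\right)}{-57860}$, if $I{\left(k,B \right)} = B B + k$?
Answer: $\frac{1374125147}{3789882074} \approx 0.36258$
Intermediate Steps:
$H = 19$ ($H = -6 + 25 = 19$)
$I{\left(k,B \right)} = k + B^{2}$ ($I{\left(k,B \right)} = B^{2} + k = k + B^{2}$)
$\frac{\left(\frac{I{\left(99,H \right)} - 10680}{-23703 + 22792} + \frac{1}{35231 - 27322}\right) \left(25621 - 27491\right)}{-57860} = \frac{\left(\frac{\left(99 + 19^{2}\right) - 10680}{-23703 + 22792} + \frac{1}{35231 - 27322}\right) \left(25621 - 27491\right)}{-57860} = \left(\frac{\left(99 + 361\right) - 10680}{-911} + \frac{1}{7909}\right) \left(-1870\right) \left(- \frac{1}{57860}\right) = \left(\left(460 - 10680\right) \left(- \frac{1}{911}\right) + \frac{1}{7909}\right) \left(-1870\right) \left(- \frac{1}{57860}\right) = \left(\left(-10220\right) \left(- \frac{1}{911}\right) + \frac{1}{7909}\right) \left(-1870\right) \left(- \frac{1}{57860}\right) = \left(\frac{10220}{911} + \frac{1}{7909}\right) \left(-1870\right) \left(- \frac{1}{57860}\right) = \frac{80830891}{7205099} \left(-1870\right) \left(- \frac{1}{57860}\right) = \left(- \frac{13741251470}{655009}\right) \left(- \frac{1}{57860}\right) = \frac{1374125147}{3789882074}$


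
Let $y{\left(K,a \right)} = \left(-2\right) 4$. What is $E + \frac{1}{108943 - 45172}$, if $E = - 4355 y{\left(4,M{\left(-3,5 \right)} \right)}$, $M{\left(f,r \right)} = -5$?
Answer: $\frac{2221781641}{63771} \approx 34840.0$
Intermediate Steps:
$y{\left(K,a \right)} = -8$
$E = 34840$ ($E = \left(-4355\right) \left(-8\right) = 34840$)
$E + \frac{1}{108943 - 45172} = 34840 + \frac{1}{108943 - 45172} = 34840 + \frac{1}{63771} = \frac{2221781641}{63771}$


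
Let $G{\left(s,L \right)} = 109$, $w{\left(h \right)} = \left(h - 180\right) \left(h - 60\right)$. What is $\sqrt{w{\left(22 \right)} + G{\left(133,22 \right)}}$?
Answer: $\sqrt{6113} \approx 78.186$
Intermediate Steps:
$w{\left(h \right)} = \left(-180 + h\right) \left(-60 + h\right)$
$\sqrt{w{\left(22 \right)} + G{\left(133,22 \right)}} = \sqrt{\left(10800 + 22^{2} - 5280\right) + 109} = \sqrt{\left(10800 + 484 - 5280\right) + 109} = \sqrt{6004 + 109} = \sqrt{6113}$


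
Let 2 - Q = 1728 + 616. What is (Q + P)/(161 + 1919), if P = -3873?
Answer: -1243/416 ≈ -2.9880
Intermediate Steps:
Q = -2342 (Q = 2 - (1728 + 616) = 2 - 1*2344 = 2 - 2344 = -2342)
(Q + P)/(161 + 1919) = (-2342 - 3873)/(161 + 1919) = -6215/2080 = -6215*1/2080 = -1243/416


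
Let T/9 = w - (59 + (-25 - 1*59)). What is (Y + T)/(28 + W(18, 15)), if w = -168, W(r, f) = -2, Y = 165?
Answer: -561/13 ≈ -43.154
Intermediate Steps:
T = -1287 (T = 9*(-168 - (59 + (-25 - 1*59))) = 9*(-168 - (59 + (-25 - 59))) = 9*(-168 - (59 - 84)) = 9*(-168 - 1*(-25)) = 9*(-168 + 25) = 9*(-143) = -1287)
(Y + T)/(28 + W(18, 15)) = (165 - 1287)/(28 - 2) = -1122/26 = -1122*1/26 = -561/13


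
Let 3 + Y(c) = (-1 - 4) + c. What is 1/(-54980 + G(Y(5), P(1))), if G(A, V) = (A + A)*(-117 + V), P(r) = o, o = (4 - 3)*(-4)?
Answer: -1/54254 ≈ -1.8432e-5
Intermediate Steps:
Y(c) = -8 + c (Y(c) = -3 + ((-1 - 4) + c) = -3 + (-5 + c) = -8 + c)
o = -4 (o = 1*(-4) = -4)
P(r) = -4
G(A, V) = 2*A*(-117 + V) (G(A, V) = (2*A)*(-117 + V) = 2*A*(-117 + V))
1/(-54980 + G(Y(5), P(1))) = 1/(-54980 + 2*(-8 + 5)*(-117 - 4)) = 1/(-54980 + 2*(-3)*(-121)) = 1/(-54980 + 726) = 1/(-54254) = -1/54254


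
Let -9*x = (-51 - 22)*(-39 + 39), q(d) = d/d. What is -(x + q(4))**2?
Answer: -1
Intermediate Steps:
q(d) = 1
x = 0 (x = -(-51 - 22)*(-39 + 39)/9 = -(-73)*0/9 = -1/9*0 = 0)
-(x + q(4))**2 = -(0 + 1)**2 = -1*1**2 = -1*1 = -1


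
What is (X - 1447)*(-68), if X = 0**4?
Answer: 98396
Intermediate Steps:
X = 0
(X - 1447)*(-68) = (0 - 1447)*(-68) = -1447*(-68) = 98396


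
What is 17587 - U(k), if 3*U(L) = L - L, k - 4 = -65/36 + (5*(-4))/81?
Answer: 17587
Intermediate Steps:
k = 631/324 (k = 4 + (-65/36 + (5*(-4))/81) = 4 + (-65*1/36 - 20*1/81) = 4 + (-65/36 - 20/81) = 4 - 665/324 = 631/324 ≈ 1.9475)
U(L) = 0 (U(L) = (L - L)/3 = (⅓)*0 = 0)
17587 - U(k) = 17587 - 1*0 = 17587 + 0 = 17587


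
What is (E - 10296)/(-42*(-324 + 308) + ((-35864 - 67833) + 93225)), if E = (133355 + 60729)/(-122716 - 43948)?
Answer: 429041657/408326800 ≈ 1.0507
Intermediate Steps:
E = -48521/41666 (E = 194084/(-166664) = 194084*(-1/166664) = -48521/41666 ≈ -1.1645)
(E - 10296)/(-42*(-324 + 308) + ((-35864 - 67833) + 93225)) = (-48521/41666 - 10296)/(-42*(-324 + 308) + ((-35864 - 67833) + 93225)) = -429041657/(41666*(-42*(-16) + (-103697 + 93225))) = -429041657/(41666*(672 - 10472)) = -429041657/41666/(-9800) = -429041657/41666*(-1/9800) = 429041657/408326800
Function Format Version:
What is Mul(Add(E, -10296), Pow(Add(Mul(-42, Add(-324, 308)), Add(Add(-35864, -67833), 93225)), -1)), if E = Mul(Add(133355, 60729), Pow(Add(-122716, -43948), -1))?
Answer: Rational(429041657, 408326800) ≈ 1.0507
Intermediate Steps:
E = Rational(-48521, 41666) (E = Mul(194084, Pow(-166664, -1)) = Mul(194084, Rational(-1, 166664)) = Rational(-48521, 41666) ≈ -1.1645)
Mul(Add(E, -10296), Pow(Add(Mul(-42, Add(-324, 308)), Add(Add(-35864, -67833), 93225)), -1)) = Mul(Add(Rational(-48521, 41666), -10296), Pow(Add(Mul(-42, Add(-324, 308)), Add(Add(-35864, -67833), 93225)), -1)) = Mul(Rational(-429041657, 41666), Pow(Add(Mul(-42, -16), Add(-103697, 93225)), -1)) = Mul(Rational(-429041657, 41666), Pow(Add(672, -10472), -1)) = Mul(Rational(-429041657, 41666), Pow(-9800, -1)) = Mul(Rational(-429041657, 41666), Rational(-1, 9800)) = Rational(429041657, 408326800)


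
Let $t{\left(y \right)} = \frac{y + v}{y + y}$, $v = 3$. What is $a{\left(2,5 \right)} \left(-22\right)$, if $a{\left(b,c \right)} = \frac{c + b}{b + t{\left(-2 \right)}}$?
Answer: $-88$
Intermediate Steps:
$t{\left(y \right)} = \frac{3 + y}{2 y}$ ($t{\left(y \right)} = \frac{y + 3}{y + y} = \frac{3 + y}{2 y}$)
$a{\left(b,c \right)} = \frac{b + c}{- \frac{1}{4} + b}$ ($a{\left(b,c \right)} = \frac{c + b}{b + \frac{3 - 2}{2 \left(-2\right)}} = \frac{b + c}{b + \frac{1}{2} \left(- \frac{1}{2}\right) 1} = \frac{b + c}{b - \frac{1}{4}} = \frac{b + c}{- \frac{1}{4} + b}$)
$a{\left(2,5 \right)} \left(-22\right) = \frac{4 \left(2 + 5\right)}{-1 + 4 \cdot 2} \left(-22\right) = 4 \frac{1}{-1 + 8} \cdot 7 \left(-22\right) = 4 \cdot \frac{1}{7} \cdot 7 \left(-22\right) = 4 \left(-22\right) = -88$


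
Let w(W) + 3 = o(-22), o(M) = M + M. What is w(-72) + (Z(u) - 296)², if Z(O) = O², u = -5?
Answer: 73394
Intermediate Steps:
o(M) = 2*M
w(W) = -47 (w(W) = -3 + 2*(-22) = -3 - 44 = -47)
w(-72) + (Z(u) - 296)² = -47 + ((-5)² - 296)² = -47 + (25 - 296)² = -47 + (-271)² = -47 + 73441 = 73394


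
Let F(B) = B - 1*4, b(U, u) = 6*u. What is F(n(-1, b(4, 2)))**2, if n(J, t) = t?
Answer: 64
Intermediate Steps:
F(B) = -4 + B (F(B) = B - 4 = -4 + B)
F(n(-1, b(4, 2)))**2 = (-4 + 6*2)**2 = (-4 + 12)**2 = 8**2 = 64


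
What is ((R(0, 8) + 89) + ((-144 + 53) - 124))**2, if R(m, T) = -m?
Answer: 15876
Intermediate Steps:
((R(0, 8) + 89) + ((-144 + 53) - 124))**2 = ((-1*0 + 89) + ((-144 + 53) - 124))**2 = ((0 + 89) + (-91 - 124))**2 = (89 - 215)**2 = (-126)**2 = 15876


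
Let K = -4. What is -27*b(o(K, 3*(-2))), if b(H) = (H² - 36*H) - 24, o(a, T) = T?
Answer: -6156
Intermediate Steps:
b(H) = -24 + H² - 36*H
-27*b(o(K, 3*(-2))) = -27*(-24 + (3*(-2))² - 108*(-2)) = -27*(-24 + (-6)² - 36*(-6)) = -27*(-24 + 36 + 216) = -27*228 = -6156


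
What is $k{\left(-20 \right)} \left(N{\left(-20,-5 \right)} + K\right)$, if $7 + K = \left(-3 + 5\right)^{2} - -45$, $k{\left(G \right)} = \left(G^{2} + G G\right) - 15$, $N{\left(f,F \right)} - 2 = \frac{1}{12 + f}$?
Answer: $\frac{275535}{8} \approx 34442.0$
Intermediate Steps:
$N{\left(f,F \right)} = 2 + \frac{1}{12 + f}$
$k{\left(G \right)} = -15 + 2 G^{2}$ ($k{\left(G \right)} = \left(G^{2} + G^{2}\right) - 15 = 2 G^{2} - 15 = -15 + 2 G^{2}$)
$K = 42$ ($K = -7 + \left(\left(-3 + 5\right)^{2} - -45\right) = -7 + \left(2^{2} + 45\right) = -7 + \left(4 + 45\right) = -7 + 49 = 42$)
$k{\left(-20 \right)} \left(N{\left(-20,-5 \right)} + K\right) = \left(-15 + 2 \left(-20\right)^{2}\right) \left(\frac{25 + 2 \left(-20\right)}{12 - 20} + 42\right) = \left(-15 + 2 \cdot 400\right) \left(\frac{25 - 40}{-8} + 42\right) = \left(-15 + 800\right) \left(\left(- \frac{1}{8}\right) \left(-15\right) + 42\right) = 785 \left(\frac{15}{8} + 42\right) = 785 \cdot \frac{351}{8} = \frac{275535}{8}$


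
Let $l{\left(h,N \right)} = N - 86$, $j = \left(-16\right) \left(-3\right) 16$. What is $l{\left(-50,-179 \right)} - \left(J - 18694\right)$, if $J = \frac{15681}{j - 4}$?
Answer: $\frac{14064075}{764} \approx 18408.0$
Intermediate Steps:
$j = 768$ ($j = 48 \cdot 16 = 768$)
$l{\left(h,N \right)} = -86 + N$ ($l{\left(h,N \right)} = N - 86 = -86 + N$)
$J = \frac{15681}{764}$ ($J = \frac{15681}{768 - 4} = \frac{15681}{764} \approx 20.525$)
$l{\left(-50,-179 \right)} - \left(J - 18694\right) = \left(-86 - 179\right) - \left(\frac{15681}{764} - 18694\right) = -265 - - \frac{14266535}{764} = -265 + \frac{14266535}{764} = \frac{14064075}{764}$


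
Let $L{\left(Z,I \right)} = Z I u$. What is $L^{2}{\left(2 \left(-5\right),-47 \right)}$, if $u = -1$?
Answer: $220900$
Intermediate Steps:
$L{\left(Z,I \right)} = - I Z$ ($L{\left(Z,I \right)} = Z I \left(-1\right) = I Z \left(-1\right) = - I Z$)
$L^{2}{\left(2 \left(-5\right),-47 \right)} = \left(\left(-1\right) \left(-47\right) 2 \left(-5\right)\right)^{2} = \left(\left(-1\right) \left(-47\right) \left(-10\right)\right)^{2} = \left(-470\right)^{2} = 220900$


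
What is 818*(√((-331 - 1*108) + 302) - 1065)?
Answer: -871170 + 818*I*√137 ≈ -8.7117e+5 + 9574.4*I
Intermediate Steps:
818*(√((-331 - 1*108) + 302) - 1065) = 818*(√((-331 - 108) + 302) - 1065) = 818*(√(-439 + 302) - 1065) = 818*(√(-137) - 1065) = 818*(I*√137 - 1065) = 818*(-1065 + I*√137) = -871170 + 818*I*√137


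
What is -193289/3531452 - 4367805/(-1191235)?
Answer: 3038888216189/841357844644 ≈ 3.6119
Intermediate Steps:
-193289/3531452 - 4367805/(-1191235) = -193289*1/3531452 - 4367805*(-1/1191235) = -193289/3531452 + 873561/238247 = 3038888216189/841357844644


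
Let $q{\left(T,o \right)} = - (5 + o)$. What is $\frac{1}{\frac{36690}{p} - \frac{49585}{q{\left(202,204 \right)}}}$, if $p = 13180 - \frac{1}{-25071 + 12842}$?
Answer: $\frac{33686248189}{8085796628375} \approx 0.0041661$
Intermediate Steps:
$q{\left(T,o \right)} = -5 - o$
$p = \frac{161178221}{12229}$ ($p = 13180 - \frac{1}{-12229} = 13180 - - \frac{1}{12229} = 13180 + \frac{1}{12229} = \frac{161178221}{12229} \approx 13180.0$)
$\frac{1}{\frac{36690}{p} - \frac{49585}{q{\left(202,204 \right)}}} = \frac{1}{\frac{36690}{\frac{161178221}{12229}} - \frac{49585}{-5 - 204}} = \frac{1}{36690 \cdot \frac{12229}{161178221} - \frac{49585}{-5 - 204}} = \frac{1}{\frac{448682010}{161178221} - \frac{49585}{-209}} = \frac{1}{\frac{448682010}{161178221} - - \frac{49585}{209}} = \frac{1}{\frac{448682010}{161178221} + \frac{49585}{209}} = \frac{1}{\frac{8085796628375}{33686248189}} = \frac{33686248189}{8085796628375}$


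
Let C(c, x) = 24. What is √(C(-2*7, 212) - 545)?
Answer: I*√521 ≈ 22.825*I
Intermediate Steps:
√(C(-2*7, 212) - 545) = √(24 - 545) = √(-521) = I*√521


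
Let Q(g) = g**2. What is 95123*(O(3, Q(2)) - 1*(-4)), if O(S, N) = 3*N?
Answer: 1521968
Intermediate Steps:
95123*(O(3, Q(2)) - 1*(-4)) = 95123*(3*2**2 - 1*(-4)) = 95123*(3*4 + 4) = 95123*(12 + 4) = 95123*16 = 1521968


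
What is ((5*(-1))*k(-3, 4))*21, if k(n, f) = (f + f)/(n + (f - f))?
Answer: 280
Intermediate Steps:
k(n, f) = 2*f/n (k(n, f) = (2*f)/(n + 0) = (2*f)/n = 2*f/n)
((5*(-1))*k(-3, 4))*21 = ((5*(-1))*(2*4/(-3)))*21 = -10*4*(-1)/3*21 = -5*(-8/3)*21 = (40/3)*21 = 280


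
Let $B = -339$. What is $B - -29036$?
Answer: $28697$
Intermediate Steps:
$B - -29036 = -339 - -29036 = -339 + 29036 = 28697$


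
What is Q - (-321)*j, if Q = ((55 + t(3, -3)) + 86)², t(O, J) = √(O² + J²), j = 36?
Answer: 31455 + 846*√2 ≈ 32651.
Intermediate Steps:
t(O, J) = √(J² + O²)
Q = (141 + 3*√2)² (Q = ((55 + √((-3)² + 3²)) + 86)² = ((55 + √(9 + 9)) + 86)² = ((55 + √18) + 86)² = ((55 + 3*√2) + 86)² = (141 + 3*√2)² ≈ 21095.)
Q - (-321)*j = (19899 + 846*√2) - (-321)*36 = (19899 + 846*√2) - 1*(-11556) = (19899 + 846*√2) + 11556 = 31455 + 846*√2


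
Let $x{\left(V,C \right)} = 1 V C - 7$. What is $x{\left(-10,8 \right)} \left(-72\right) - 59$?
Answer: $6205$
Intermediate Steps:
$x{\left(V,C \right)} = -7 + C V$ ($x{\left(V,C \right)} = V C - 7 = C V - 7 = -7 + C V$)
$x{\left(-10,8 \right)} \left(-72\right) - 59 = \left(-7 + 8 \left(-10\right)\right) \left(-72\right) - 59 = \left(-7 - 80\right) \left(-72\right) - 59 = \left(-87\right) \left(-72\right) - 59 = 6264 - 59 = 6205$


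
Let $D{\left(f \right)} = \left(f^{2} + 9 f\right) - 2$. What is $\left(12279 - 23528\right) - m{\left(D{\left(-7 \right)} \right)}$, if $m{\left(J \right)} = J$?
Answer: $-11233$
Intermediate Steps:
$D{\left(f \right)} = -2 + f^{2} + 9 f$
$\left(12279 - 23528\right) - m{\left(D{\left(-7 \right)} \right)} = \left(12279 - 23528\right) - \left(-2 + \left(-7\right)^{2} + 9 \left(-7\right)\right) = -11249 - \left(-2 + 49 - 63\right) = -11249 - -16 = -11249 + 16 = -11233$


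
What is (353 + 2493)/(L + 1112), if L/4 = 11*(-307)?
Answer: -1423/6198 ≈ -0.22959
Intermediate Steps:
L = -13508 (L = 4*(11*(-307)) = 4*(-3377) = -13508)
(353 + 2493)/(L + 1112) = (353 + 2493)/(-13508 + 1112) = 2846/(-12396) = 2846*(-1/12396) = -1423/6198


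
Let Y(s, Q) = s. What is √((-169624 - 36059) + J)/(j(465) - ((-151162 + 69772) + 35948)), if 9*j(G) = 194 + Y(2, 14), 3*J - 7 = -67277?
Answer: 3*I*√2052957/409174 ≈ 0.010505*I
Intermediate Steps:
J = -67270/3 (J = 7/3 + (⅓)*(-67277) = 7/3 - 67277/3 = -67270/3 ≈ -22423.)
j(G) = 196/9 (j(G) = (194 + 2)/9 = (⅑)*196 = 196/9)
√((-169624 - 36059) + J)/(j(465) - ((-151162 + 69772) + 35948)) = √((-169624 - 36059) - 67270/3)/(196/9 - ((-151162 + 69772) + 35948)) = √(-205683 - 67270/3)/(196/9 - (-81390 + 35948)) = √(-684319/3)/(196/9 - 1*(-45442)) = (I*√2052957/3)/(196/9 + 45442) = (I*√2052957/3)/(409174/9) = (I*√2052957/3)*(9/409174) = 3*I*√2052957/409174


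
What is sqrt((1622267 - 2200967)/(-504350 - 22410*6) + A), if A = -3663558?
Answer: 6*I*sqrt(415282734316538)/63881 ≈ 1914.0*I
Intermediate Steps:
sqrt((1622267 - 2200967)/(-504350 - 22410*6) + A) = sqrt((1622267 - 2200967)/(-504350 - 22410*6) - 3663558) = sqrt(-578700/(-504350 - 134460) - 3663558) = sqrt(-578700/(-638810) - 3663558) = sqrt(-578700*(-1/638810) - 3663558) = sqrt(57870/63881 - 3663558) = sqrt(-234031690728/63881) = 6*I*sqrt(415282734316538)/63881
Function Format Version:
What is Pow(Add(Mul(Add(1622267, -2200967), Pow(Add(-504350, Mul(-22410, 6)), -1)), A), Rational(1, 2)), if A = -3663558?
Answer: Mul(Rational(6, 63881), I, Pow(415282734316538, Rational(1, 2))) ≈ Mul(1914.0, I)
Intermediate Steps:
Pow(Add(Mul(Add(1622267, -2200967), Pow(Add(-504350, Mul(-22410, 6)), -1)), A), Rational(1, 2)) = Pow(Add(Mul(Add(1622267, -2200967), Pow(Add(-504350, Mul(-22410, 6)), -1)), -3663558), Rational(1, 2)) = Pow(Add(Mul(-578700, Pow(Add(-504350, -134460), -1)), -3663558), Rational(1, 2)) = Pow(Add(Mul(-578700, Pow(-638810, -1)), -3663558), Rational(1, 2)) = Pow(Add(Mul(-578700, Rational(-1, 638810)), -3663558), Rational(1, 2)) = Pow(Add(Rational(57870, 63881), -3663558), Rational(1, 2)) = Pow(Rational(-234031690728, 63881), Rational(1, 2)) = Mul(Rational(6, 63881), I, Pow(415282734316538, Rational(1, 2)))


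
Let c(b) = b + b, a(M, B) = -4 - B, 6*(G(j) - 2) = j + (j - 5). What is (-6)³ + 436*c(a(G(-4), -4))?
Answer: -216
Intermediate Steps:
G(j) = 7/6 + j/3 (G(j) = 2 + (j + (j - 5))/6 = 2 + (j + (-5 + j))/6 = 2 + (-5 + 2*j)/6 = 2 + (-⅚ + j/3) = 7/6 + j/3)
c(b) = 2*b
(-6)³ + 436*c(a(G(-4), -4)) = (-6)³ + 436*(2*(-4 - 1*(-4))) = -216 + 436*(2*(-4 + 4)) = -216 + 436*(2*0) = -216 + 436*0 = -216 + 0 = -216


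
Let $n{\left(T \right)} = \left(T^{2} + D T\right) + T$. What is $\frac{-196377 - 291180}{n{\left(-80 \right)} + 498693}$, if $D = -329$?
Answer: $- \frac{54173}{59037} \approx -0.91761$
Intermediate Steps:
$n{\left(T \right)} = T^{2} - 328 T$ ($n{\left(T \right)} = \left(T^{2} - 329 T\right) + T = T^{2} - 328 T$)
$\frac{-196377 - 291180}{n{\left(-80 \right)} + 498693} = \frac{-196377 - 291180}{- 80 \left(-328 - 80\right) + 498693} = - \frac{487557}{\left(-80\right) \left(-408\right) + 498693} = - \frac{487557}{32640 + 498693} = - \frac{487557}{531333} = \left(-487557\right) \frac{1}{531333} = - \frac{54173}{59037}$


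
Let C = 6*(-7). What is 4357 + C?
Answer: 4315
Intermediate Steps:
C = -42
4357 + C = 4357 - 42 = 4315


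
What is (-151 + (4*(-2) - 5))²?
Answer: 26896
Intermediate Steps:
(-151 + (4*(-2) - 5))² = (-151 + (-8 - 5))² = (-151 - 13)² = (-164)² = 26896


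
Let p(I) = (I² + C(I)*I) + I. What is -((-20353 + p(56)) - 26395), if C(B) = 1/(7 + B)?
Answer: 391996/9 ≈ 43555.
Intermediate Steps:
p(I) = I + I² + I/(7 + I) (p(I) = (I² + I/(7 + I)) + I = I + I² + I/(7 + I))
-((-20353 + p(56)) - 26395) = -((-20353 + 56*(1 + (1 + 56)*(7 + 56))/(7 + 56)) - 26395) = -((-20353 + 56*(1 + 57*63)/63) - 26395) = -((-20353 + 56*(1/63)*(1 + 3591)) - 26395) = -((-20353 + 56*(1/63)*3592) - 26395) = -((-20353 + 28736/9) - 26395) = -(-154441/9 - 26395) = -1*(-391996/9) = 391996/9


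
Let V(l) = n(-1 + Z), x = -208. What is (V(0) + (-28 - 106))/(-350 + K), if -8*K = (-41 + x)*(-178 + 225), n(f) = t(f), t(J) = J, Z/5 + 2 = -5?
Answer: -1360/8903 ≈ -0.15276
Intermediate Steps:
Z = -35 (Z = -10 + 5*(-5) = -10 - 25 = -35)
n(f) = f
V(l) = -36 (V(l) = -1 - 35 = -36)
K = 11703/8 (K = -(-41 - 208)*(-178 + 225)/8 = -(-249)*47/8 = -1/8*(-11703) = 11703/8 ≈ 1462.9)
(V(0) + (-28 - 106))/(-350 + K) = (-36 + (-28 - 106))/(-350 + 11703/8) = (-36 - 134)/(8903/8) = -170*8/8903 = -1360/8903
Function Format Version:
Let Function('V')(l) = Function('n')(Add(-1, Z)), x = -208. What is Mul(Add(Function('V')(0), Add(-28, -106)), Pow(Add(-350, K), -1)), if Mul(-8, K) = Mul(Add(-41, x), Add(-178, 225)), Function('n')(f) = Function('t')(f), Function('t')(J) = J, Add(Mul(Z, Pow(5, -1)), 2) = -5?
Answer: Rational(-1360, 8903) ≈ -0.15276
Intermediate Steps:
Z = -35 (Z = Add(-10, Mul(5, -5)) = Add(-10, -25) = -35)
Function('n')(f) = f
Function('V')(l) = -36 (Function('V')(l) = Add(-1, -35) = -36)
K = Rational(11703, 8) (K = Mul(Rational(-1, 8), Mul(Add(-41, -208), Add(-178, 225))) = Mul(Rational(-1, 8), Mul(-249, 47)) = Mul(Rational(-1, 8), -11703) = Rational(11703, 8) ≈ 1462.9)
Mul(Add(Function('V')(0), Add(-28, -106)), Pow(Add(-350, K), -1)) = Mul(Add(-36, Add(-28, -106)), Pow(Add(-350, Rational(11703, 8)), -1)) = Mul(Add(-36, -134), Pow(Rational(8903, 8), -1)) = Mul(-170, Rational(8, 8903)) = Rational(-1360, 8903)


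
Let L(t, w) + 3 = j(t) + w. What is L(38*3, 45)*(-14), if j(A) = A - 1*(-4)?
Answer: -2240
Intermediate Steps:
j(A) = 4 + A (j(A) = A + 4 = 4 + A)
L(t, w) = 1 + t + w (L(t, w) = -3 + ((4 + t) + w) = -3 + (4 + t + w) = 1 + t + w)
L(38*3, 45)*(-14) = (1 + 38*3 + 45)*(-14) = (1 + 114 + 45)*(-14) = 160*(-14) = -2240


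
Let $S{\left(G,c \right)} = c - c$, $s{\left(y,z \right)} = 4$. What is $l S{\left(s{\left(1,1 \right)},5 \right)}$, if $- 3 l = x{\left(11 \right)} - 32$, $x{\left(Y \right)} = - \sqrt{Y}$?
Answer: $0$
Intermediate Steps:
$S{\left(G,c \right)} = 0$
$l = \frac{32}{3} + \frac{\sqrt{11}}{3}$ ($l = - \frac{- \sqrt{11} - 32}{3} = - \frac{-32 - \sqrt{11}}{3} = \frac{32}{3} + \frac{\sqrt{11}}{3} \approx 11.772$)
$l S{\left(s{\left(1,1 \right)},5 \right)} = \left(\frac{32}{3} + \frac{\sqrt{11}}{3}\right) 0 = 0$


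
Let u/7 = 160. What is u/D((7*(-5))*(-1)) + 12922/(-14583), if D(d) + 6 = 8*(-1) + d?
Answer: 254946/4861 ≈ 52.447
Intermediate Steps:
u = 1120 (u = 7*160 = 1120)
D(d) = -14 + d (D(d) = -6 + (8*(-1) + d) = -6 + (-8 + d) = -14 + d)
u/D((7*(-5))*(-1)) + 12922/(-14583) = 1120/(-14 + (7*(-5))*(-1)) + 12922/(-14583) = 1120/(-14 - 35*(-1)) + 12922*(-1/14583) = 1120/(-14 + 35) - 12922/14583 = 1120/21 - 12922/14583 = 1120*(1/21) - 12922/14583 = 160/3 - 12922/14583 = 254946/4861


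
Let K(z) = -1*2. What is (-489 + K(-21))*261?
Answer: -128151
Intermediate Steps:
K(z) = -2
(-489 + K(-21))*261 = (-489 - 2)*261 = -491*261 = -128151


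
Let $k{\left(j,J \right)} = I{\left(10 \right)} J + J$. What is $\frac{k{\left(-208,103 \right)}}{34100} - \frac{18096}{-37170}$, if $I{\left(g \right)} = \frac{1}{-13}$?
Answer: $\frac{67232491}{137312175} \approx 0.48963$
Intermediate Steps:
$I{\left(g \right)} = - \frac{1}{13}$
$k{\left(j,J \right)} = \frac{12 J}{13}$ ($k{\left(j,J \right)} = - \frac{J}{13} + J = \frac{12 J}{13}$)
$\frac{k{\left(-208,103 \right)}}{34100} - \frac{18096}{-37170} = \frac{\frac{12}{13} \cdot 103}{34100} - \frac{18096}{-37170} = \frac{1236}{13} \cdot \frac{1}{34100} - - \frac{3016}{6195} = \frac{309}{110825} + \frac{3016}{6195} = \frac{67232491}{137312175}$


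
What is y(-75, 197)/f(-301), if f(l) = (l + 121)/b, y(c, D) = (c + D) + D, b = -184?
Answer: 14674/45 ≈ 326.09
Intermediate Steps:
y(c, D) = c + 2*D (y(c, D) = (D + c) + D = c + 2*D)
f(l) = -121/184 - l/184 (f(l) = (l + 121)/(-184) = (121 + l)*(-1/184) = -121/184 - l/184)
y(-75, 197)/f(-301) = (-75 + 2*197)/(-121/184 - 1/184*(-301)) = (-75 + 394)/(-121/184 + 301/184) = 319/(45/46) = 319*(46/45) = 14674/45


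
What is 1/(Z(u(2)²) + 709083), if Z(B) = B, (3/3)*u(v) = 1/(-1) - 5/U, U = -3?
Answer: 9/6381751 ≈ 1.4103e-6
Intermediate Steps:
u(v) = ⅔ (u(v) = 1/(-1) - 5/(-3) = 1*(-1) - 5*(-⅓) = -1 + 5/3 = ⅔)
1/(Z(u(2)²) + 709083) = 1/((⅔)² + 709083) = 1/(4/9 + 709083) = 1/(6381751/9) = 9/6381751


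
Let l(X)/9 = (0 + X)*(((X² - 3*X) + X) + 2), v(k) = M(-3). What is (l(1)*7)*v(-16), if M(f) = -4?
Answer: -252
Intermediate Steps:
v(k) = -4
l(X) = 9*X*(2 + X² - 2*X) (l(X) = 9*((0 + X)*(((X² - 3*X) + X) + 2)) = 9*(X*((X² - 2*X) + 2)) = 9*(X*(2 + X² - 2*X)) = 9*X*(2 + X² - 2*X))
(l(1)*7)*v(-16) = ((9*1*(2 + 1² - 2*1))*7)*(-4) = ((9*1*(2 + 1 - 2))*7)*(-4) = ((9*1*1)*7)*(-4) = (9*7)*(-4) = 63*(-4) = -252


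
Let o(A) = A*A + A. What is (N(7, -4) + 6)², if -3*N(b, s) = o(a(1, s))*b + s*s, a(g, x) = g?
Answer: 16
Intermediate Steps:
o(A) = A + A² (o(A) = A² + A = A + A²)
N(b, s) = -2*b/3 - s²/3 (N(b, s) = -((1*(1 + 1))*b + s*s)/3 = -((1*2)*b + s²)/3 = -(2*b + s²)/3 = -(s² + 2*b)/3 = -2*b/3 - s²/3)
(N(7, -4) + 6)² = ((-⅔*7 - ⅓*(-4)²) + 6)² = ((-14/3 - ⅓*16) + 6)² = ((-14/3 - 16/3) + 6)² = (-10 + 6)² = (-4)² = 16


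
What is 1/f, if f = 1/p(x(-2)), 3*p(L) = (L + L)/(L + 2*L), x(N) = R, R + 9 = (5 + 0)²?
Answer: 2/9 ≈ 0.22222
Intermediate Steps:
R = 16 (R = -9 + (5 + 0)² = -9 + 5² = -9 + 25 = 16)
x(N) = 16
p(L) = 2/9 (p(L) = ((L + L)/(L + 2*L))/3 = ((2*L)/((3*L)))/3 = ((2*L)*(1/(3*L)))/3 = (⅓)*(⅔) = 2/9)
f = 9/2 (f = 1/(2/9) = 9/2 ≈ 4.5000)
1/f = 1/(9/2) = 2/9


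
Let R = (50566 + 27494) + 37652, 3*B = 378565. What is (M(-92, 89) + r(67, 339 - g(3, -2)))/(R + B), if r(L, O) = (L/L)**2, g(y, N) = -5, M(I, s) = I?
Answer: -273/725701 ≈ -0.00037619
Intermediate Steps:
B = 378565/3 (B = (1/3)*378565 = 378565/3 ≈ 1.2619e+5)
R = 115712 (R = 78060 + 37652 = 115712)
r(L, O) = 1 (r(L, O) = 1**2 = 1)
(M(-92, 89) + r(67, 339 - g(3, -2)))/(R + B) = (-92 + 1)/(115712 + 378565/3) = -91/725701/3 = -91*3/725701 = -273/725701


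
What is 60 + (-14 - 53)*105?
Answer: -6975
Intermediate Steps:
60 + (-14 - 53)*105 = 60 - 67*105 = 60 - 7035 = -6975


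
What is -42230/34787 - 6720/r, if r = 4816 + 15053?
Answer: -357612170/230394301 ≈ -1.5522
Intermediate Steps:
r = 19869
-42230/34787 - 6720/r = -42230/34787 - 6720/19869 = -42230*1/34787 - 6720*1/19869 = -42230/34787 - 2240/6623 = -357612170/230394301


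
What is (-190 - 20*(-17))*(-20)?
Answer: -3000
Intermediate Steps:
(-190 - 20*(-17))*(-20) = (-190 + 340)*(-20) = 150*(-20) = -3000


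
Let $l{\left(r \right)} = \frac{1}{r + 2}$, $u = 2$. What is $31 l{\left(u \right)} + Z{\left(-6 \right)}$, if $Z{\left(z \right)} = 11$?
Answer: $\frac{75}{4} \approx 18.75$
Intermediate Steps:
$l{\left(r \right)} = \frac{1}{2 + r}$
$31 l{\left(u \right)} + Z{\left(-6 \right)} = \frac{31}{2 + 2} + 11 = \frac{31}{4} + 11 = \frac{75}{4}$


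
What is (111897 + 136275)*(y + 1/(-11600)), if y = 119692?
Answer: 86142188707557/2900 ≈ 2.9704e+10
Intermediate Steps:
(111897 + 136275)*(y + 1/(-11600)) = (111897 + 136275)*(119692 + 1/(-11600)) = 248172*(119692 - 1/11600) = 248172*(1388427199/11600) = 86142188707557/2900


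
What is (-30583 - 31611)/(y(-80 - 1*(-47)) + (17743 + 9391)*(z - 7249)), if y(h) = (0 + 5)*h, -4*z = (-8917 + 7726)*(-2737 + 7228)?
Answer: -124388/72173522765 ≈ -1.7235e-6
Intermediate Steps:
z = 5348781/4 (z = -(-8917 + 7726)*(-2737 + 7228)/4 = -(-1191)*4491/4 = -1/4*(-5348781) = 5348781/4 ≈ 1.3372e+6)
y(h) = 5*h
(-30583 - 31611)/(y(-80 - 1*(-47)) + (17743 + 9391)*(z - 7249)) = (-30583 - 31611)/(5*(-80 - 1*(-47)) + (17743 + 9391)*(5348781/4 - 7249)) = -62194/(5*(-80 + 47) + 27134*(5319785/4)) = -62194/(5*(-33) + 72173523095/2) = -62194/(-165 + 72173523095/2) = -62194/72173522765/2 = -62194*2/72173522765 = -124388/72173522765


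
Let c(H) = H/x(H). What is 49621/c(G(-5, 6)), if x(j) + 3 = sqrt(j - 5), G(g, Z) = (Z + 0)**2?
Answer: -49621/12 + 49621*sqrt(31)/36 ≈ 3539.3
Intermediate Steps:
G(g, Z) = Z**2
x(j) = -3 + sqrt(-5 + j) (x(j) = -3 + sqrt(j - 5) = -3 + sqrt(-5 + j))
c(H) = H/(-3 + sqrt(-5 + H))
49621/c(G(-5, 6)) = 49621/((6**2/(-3 + sqrt(-5 + 6**2)))) = 49621/((36/(-3 + sqrt(-5 + 36)))) = 49621/((36/(-3 + sqrt(31)))) = 49621*(-1/12 + sqrt(31)/36) = -49621/12 + 49621*sqrt(31)/36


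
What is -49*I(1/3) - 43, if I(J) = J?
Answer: -178/3 ≈ -59.333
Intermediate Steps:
-49*I(1/3) - 43 = -49/3 - 43 = -178/3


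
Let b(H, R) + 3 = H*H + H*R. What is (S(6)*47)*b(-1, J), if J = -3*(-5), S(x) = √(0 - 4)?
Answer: -1598*I ≈ -1598.0*I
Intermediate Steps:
S(x) = 2*I (S(x) = √(-4) = 2*I)
J = 15
b(H, R) = -3 + H² + H*R (b(H, R) = -3 + (H*H + H*R) = -3 + (H² + H*R) = -3 + H² + H*R)
(S(6)*47)*b(-1, J) = ((2*I)*47)*(-3 + (-1)² - 1*15) = (94*I)*(-3 + 1 - 15) = (94*I)*(-17) = -1598*I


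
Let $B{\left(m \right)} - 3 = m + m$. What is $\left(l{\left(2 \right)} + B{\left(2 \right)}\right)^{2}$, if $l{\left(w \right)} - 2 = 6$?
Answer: $225$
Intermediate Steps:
$B{\left(m \right)} = 3 + 2 m$ ($B{\left(m \right)} = 3 + \left(m + m\right) = 3 + 2 m$)
$l{\left(w \right)} = 8$ ($l{\left(w \right)} = 2 + 6 = 8$)
$\left(l{\left(2 \right)} + B{\left(2 \right)}\right)^{2} = \left(8 + \left(3 + 2 \cdot 2\right)\right)^{2} = \left(8 + \left(3 + 4\right)\right)^{2} = \left(8 + 7\right)^{2} = 15^{2} = 225$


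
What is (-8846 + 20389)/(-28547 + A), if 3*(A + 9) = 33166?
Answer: -34629/52502 ≈ -0.65957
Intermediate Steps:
A = 33139/3 (A = -9 + (1/3)*33166 = -9 + 33166/3 = 33139/3 ≈ 11046.)
(-8846 + 20389)/(-28547 + A) = (-8846 + 20389)/(-28547 + 33139/3) = 11543/(-52502/3) = 11543*(-3/52502) = -34629/52502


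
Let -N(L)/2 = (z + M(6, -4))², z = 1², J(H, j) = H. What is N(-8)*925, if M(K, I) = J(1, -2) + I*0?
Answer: -7400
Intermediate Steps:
M(K, I) = 1 (M(K, I) = 1 + I*0 = 1 + 0 = 1)
z = 1
N(L) = -8 (N(L) = -2*(1 + 1)² = -2*2² = -2*4 = -8)
N(-8)*925 = -8*925 = -7400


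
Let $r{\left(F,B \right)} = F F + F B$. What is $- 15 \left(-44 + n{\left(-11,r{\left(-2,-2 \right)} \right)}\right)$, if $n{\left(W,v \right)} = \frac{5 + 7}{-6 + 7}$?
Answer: $480$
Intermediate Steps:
$r{\left(F,B \right)} = F^{2} + B F$
$n{\left(W,v \right)} = 12$ ($n{\left(W,v \right)} = \frac{12}{1} = 12 \cdot 1 = 12$)
$- 15 \left(-44 + n{\left(-11,r{\left(-2,-2 \right)} \right)}\right) = - 15 \left(-44 + 12\right) = \left(-15\right) \left(-32\right) = 480$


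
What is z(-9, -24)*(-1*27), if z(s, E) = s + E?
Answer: 891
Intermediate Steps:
z(s, E) = E + s
z(-9, -24)*(-1*27) = (-24 - 9)*(-1*27) = -33*(-27) = 891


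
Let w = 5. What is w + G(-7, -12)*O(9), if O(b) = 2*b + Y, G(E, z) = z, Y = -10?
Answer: -91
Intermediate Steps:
O(b) = -10 + 2*b (O(b) = 2*b - 10 = -10 + 2*b)
w + G(-7, -12)*O(9) = 5 - 12*(-10 + 2*9) = 5 - 12*(-10 + 18) = 5 - 12*8 = 5 - 96 = -91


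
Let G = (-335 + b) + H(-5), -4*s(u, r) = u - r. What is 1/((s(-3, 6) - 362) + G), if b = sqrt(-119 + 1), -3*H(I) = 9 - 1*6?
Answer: -11132/7746977 - 16*I*sqrt(118)/7746977 ≈ -0.0014369 - 2.2435e-5*I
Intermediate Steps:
H(I) = -1 (H(I) = -(9 - 1*6)/3 = -(9 - 6)/3 = -1/3*3 = -1)
s(u, r) = -u/4 + r/4 (s(u, r) = -(u - r)/4 = -u/4 + r/4)
b = I*sqrt(118) (b = sqrt(-118) = I*sqrt(118) ≈ 10.863*I)
G = -336 + I*sqrt(118) (G = (-335 + I*sqrt(118)) - 1 = -336 + I*sqrt(118) ≈ -336.0 + 10.863*I)
1/((s(-3, 6) - 362) + G) = 1/(((-1/4*(-3) + (1/4)*6) - 362) + (-336 + I*sqrt(118))) = 1/(((3/4 + 3/2) - 362) + (-336 + I*sqrt(118))) = 1/((9/4 - 362) + (-336 + I*sqrt(118))) = 1/(-1439/4 + (-336 + I*sqrt(118))) = 1/(-2783/4 + I*sqrt(118))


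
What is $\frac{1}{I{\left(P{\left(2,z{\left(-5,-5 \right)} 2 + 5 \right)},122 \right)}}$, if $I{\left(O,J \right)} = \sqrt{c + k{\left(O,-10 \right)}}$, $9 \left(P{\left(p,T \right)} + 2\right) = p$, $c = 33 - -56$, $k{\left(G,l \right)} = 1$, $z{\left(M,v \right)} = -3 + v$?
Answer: $\frac{\sqrt{10}}{30} \approx 0.10541$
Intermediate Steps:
$c = 89$ ($c = 33 + 56 = 89$)
$P{\left(p,T \right)} = -2 + \frac{p}{9}$
$I{\left(O,J \right)} = 3 \sqrt{10}$ ($I{\left(O,J \right)} = \sqrt{89 + 1} = \sqrt{90} = 3 \sqrt{10}$)
$\frac{1}{I{\left(P{\left(2,z{\left(-5,-5 \right)} 2 + 5 \right)},122 \right)}} = \frac{1}{3 \sqrt{10}} = \frac{\sqrt{10}}{30}$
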